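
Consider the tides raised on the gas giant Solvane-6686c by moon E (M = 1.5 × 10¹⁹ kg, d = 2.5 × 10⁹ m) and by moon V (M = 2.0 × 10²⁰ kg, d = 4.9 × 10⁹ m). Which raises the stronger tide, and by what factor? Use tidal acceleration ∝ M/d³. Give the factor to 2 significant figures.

Tidal stretch scales as M/d³; compute that for each body.
Moon E: (1.5 × 10¹⁹) / (2.5 × 10⁹)³ = 9.600 × 10⁻¹⁰
Moon V: (2.0 × 10²⁰) / (4.9 × 10⁹)³ = 1.700 × 10⁻⁹
Ratio (larger/smaller) = 1.8

Moon V, by a factor of ≈ 1.8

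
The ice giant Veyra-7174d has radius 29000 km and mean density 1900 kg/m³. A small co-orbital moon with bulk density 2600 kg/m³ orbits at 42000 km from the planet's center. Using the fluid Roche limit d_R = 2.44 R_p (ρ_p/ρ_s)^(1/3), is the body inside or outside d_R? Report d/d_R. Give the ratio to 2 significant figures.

d_R = 2.44 × (29000 km) × (1900/2600)^(1/3) = 63740 km
d/d_R = (42000) / (63740) = 0.66
Since d/d_R < 1, the body is inside the Roche limit.

inside; d/d_R ≈ 0.66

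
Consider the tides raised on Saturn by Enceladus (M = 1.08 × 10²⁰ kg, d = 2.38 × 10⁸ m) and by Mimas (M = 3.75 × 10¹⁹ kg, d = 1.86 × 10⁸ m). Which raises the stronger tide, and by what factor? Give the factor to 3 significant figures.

Tidal stretch scales as M/d³; compute that for each body.
Enceladus: (1.08 × 10²⁰) / (2.38 × 10⁸)³ = 8.011 × 10⁻⁶
Mimas: (3.75 × 10¹⁹) / (1.86 × 10⁸)³ = 5.828 × 10⁻⁶
Ratio (larger/smaller) = 1.37

Enceladus, by a factor of ≈ 1.37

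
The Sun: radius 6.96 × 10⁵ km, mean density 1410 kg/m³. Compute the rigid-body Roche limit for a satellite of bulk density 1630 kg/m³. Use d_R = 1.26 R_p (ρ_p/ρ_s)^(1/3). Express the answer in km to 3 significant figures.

d_R = 1.26 × 6.96 × 10⁵ km × (1410/1630)^(1/3)
    = 8.36 × 10⁵ km

8.36 × 10⁵ km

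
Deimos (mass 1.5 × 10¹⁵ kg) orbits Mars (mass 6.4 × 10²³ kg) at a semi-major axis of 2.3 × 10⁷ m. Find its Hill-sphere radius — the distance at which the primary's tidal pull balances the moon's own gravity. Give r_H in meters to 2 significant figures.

2.1 × 10⁴ m

r_H ≈ a (m/3M)^(1/3)
    = (2.3 × 10⁷) × (1.5 × 10¹⁵ / (3 × 6.4 × 10²³))^(1/3)
    = 2.1 × 10⁴ m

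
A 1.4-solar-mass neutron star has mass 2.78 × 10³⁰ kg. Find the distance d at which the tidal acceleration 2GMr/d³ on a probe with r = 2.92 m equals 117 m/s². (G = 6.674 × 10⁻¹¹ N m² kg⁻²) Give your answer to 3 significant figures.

2GMr/d³ = a_tidal  ⇒  d = (2GMr / a_tidal)^(1/3)
d = (2 × 6.674×10⁻¹¹ × (2.78 × 10³⁰) × (2.92) / (117))^(1/3)
  = 2.10 × 10⁶ m

2.10 × 10⁶ m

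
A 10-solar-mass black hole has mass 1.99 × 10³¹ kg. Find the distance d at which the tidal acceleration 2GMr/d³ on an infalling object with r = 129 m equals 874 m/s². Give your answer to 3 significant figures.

2GMr/d³ = a_tidal  ⇒  d = (2GMr / a_tidal)^(1/3)
d = (2 × 6.674×10⁻¹¹ × (1.99 × 10³¹) × (129) / (874))^(1/3)
  = 7.32 × 10⁶ m

7.32 × 10⁶ m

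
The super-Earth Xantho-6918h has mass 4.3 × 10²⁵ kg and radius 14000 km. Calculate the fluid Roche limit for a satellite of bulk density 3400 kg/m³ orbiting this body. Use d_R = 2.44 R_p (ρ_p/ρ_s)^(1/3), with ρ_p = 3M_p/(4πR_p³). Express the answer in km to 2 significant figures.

ρ_p = 3M_p/(4πR_p³) = 3 × (4.3 × 10²⁵) / (4π × (1.4 × 10⁷ m)³) = 3700 kg/m³
d_R = 2.44 × 14000 km × (3700/3400)^(1/3)
    = 35000 km

35000 km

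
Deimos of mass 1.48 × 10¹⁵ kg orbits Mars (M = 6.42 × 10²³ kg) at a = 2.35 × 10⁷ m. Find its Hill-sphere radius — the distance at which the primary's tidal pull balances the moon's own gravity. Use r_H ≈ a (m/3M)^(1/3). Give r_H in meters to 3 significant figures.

2.15 × 10⁴ m

r_H ≈ a (m/3M)^(1/3)
    = (2.35 × 10⁷) × (1.48 × 10¹⁵ / (3 × 6.42 × 10²³))^(1/3)
    = 2.15 × 10⁴ m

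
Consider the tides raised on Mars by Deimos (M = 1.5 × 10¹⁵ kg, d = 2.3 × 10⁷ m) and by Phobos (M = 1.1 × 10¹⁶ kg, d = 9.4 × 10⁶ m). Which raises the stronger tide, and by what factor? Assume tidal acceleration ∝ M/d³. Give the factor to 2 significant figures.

The tide-raising term goes as M/d³ (the gradient of a 1/d² field).
Deimos: (1.5 × 10¹⁵) / (2.3 × 10⁷)³ = 1.233 × 10⁻⁷
Phobos: (1.1 × 10¹⁶) / (9.4 × 10⁶)³ = 1.324 × 10⁻⁵
Ratio (larger/smaller) = 110

Phobos, by a factor of ≈ 110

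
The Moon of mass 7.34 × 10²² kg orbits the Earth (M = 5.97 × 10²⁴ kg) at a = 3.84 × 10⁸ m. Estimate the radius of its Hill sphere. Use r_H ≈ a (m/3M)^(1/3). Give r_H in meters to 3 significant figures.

r_H ≈ a (m/3M)^(1/3)
    = (3.84 × 10⁸) × (7.34 × 10²² / (3 × 5.97 × 10²⁴))^(1/3)
    = 6.15 × 10⁷ m

6.15 × 10⁷ m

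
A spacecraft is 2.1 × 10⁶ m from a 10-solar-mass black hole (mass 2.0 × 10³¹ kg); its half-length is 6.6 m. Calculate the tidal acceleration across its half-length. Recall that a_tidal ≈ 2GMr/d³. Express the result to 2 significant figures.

1.9 × 10³ m/s²

a_tidal = 2GMr/d³
        = 2 × (6.674 × 10⁻¹¹) × (2.0 × 10³¹) × (6.6) / (2.1 × 10⁶)³
        = 1.9 × 10³ m/s²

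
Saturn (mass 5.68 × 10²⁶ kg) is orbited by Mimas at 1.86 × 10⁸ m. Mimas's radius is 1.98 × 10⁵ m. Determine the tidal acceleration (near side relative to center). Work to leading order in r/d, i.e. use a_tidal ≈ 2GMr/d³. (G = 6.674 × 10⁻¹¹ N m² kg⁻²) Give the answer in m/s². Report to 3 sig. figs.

2.33 × 10⁻³ m/s²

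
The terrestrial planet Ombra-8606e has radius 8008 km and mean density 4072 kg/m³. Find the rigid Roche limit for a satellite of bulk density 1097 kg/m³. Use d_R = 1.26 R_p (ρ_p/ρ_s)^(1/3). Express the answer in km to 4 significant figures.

d_R = 1.26 × 8008 km × (4072/1097)^(1/3)
    = 15620 km

15620 km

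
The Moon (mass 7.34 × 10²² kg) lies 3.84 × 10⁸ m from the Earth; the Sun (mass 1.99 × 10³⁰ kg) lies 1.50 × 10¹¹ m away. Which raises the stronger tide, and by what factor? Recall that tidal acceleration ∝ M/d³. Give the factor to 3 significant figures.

Tidal acceleration ∝ M/d³, so compare M/d³ for each.
The Moon: (7.34 × 10²²) / (3.84 × 10⁸)³ = 1.296 × 10⁻³
The Sun: (1.99 × 10³⁰) / (1.50 × 10¹¹)³ = 5.896 × 10⁻⁴
Ratio (larger/smaller) = 2.20

The Moon, by a factor of ≈ 2.20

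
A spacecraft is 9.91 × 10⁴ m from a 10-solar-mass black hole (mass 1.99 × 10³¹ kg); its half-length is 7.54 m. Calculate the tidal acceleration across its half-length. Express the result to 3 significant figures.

a_tidal = 2GMr/d³
        = 2 × (6.674 × 10⁻¹¹) × (1.99 × 10³¹) × (7.54) / (9.91 × 10⁴)³
        = 2.06 × 10⁷ m/s²

2.06 × 10⁷ m/s²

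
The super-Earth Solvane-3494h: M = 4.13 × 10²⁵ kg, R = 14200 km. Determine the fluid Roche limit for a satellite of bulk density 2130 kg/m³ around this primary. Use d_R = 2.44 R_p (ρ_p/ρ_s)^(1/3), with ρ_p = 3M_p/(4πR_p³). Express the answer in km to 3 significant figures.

40700 km

ρ_p = 3M_p/(4πR_p³) = 3 × (4.13 × 10²⁵) / (4π × (1.42 × 10⁷ m)³) = 3440 kg/m³
d_R = 2.44 × 14200 km × (3440/2130)^(1/3)
    = 40700 km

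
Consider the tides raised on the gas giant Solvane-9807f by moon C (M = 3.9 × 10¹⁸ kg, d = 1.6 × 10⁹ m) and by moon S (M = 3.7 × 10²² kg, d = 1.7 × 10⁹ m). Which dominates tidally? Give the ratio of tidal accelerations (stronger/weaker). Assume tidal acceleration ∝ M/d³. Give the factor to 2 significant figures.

Moon S, by a factor of ≈ 7900

Tidal stretch scales as M/d³; compute that for each body.
Moon C: (3.9 × 10¹⁸) / (1.6 × 10⁹)³ = 9.521 × 10⁻¹⁰
Moon S: (3.7 × 10²²) / (1.7 × 10⁹)³ = 7.531 × 10⁻⁶
Ratio (larger/smaller) = 7900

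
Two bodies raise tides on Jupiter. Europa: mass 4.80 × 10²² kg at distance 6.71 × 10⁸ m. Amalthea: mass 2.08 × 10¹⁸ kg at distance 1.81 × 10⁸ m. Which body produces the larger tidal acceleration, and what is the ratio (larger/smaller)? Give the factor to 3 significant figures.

Europa, by a factor of ≈ 453

Compare M/d³ for the two perturbers:
Europa: (4.80 × 10²²) / (6.71 × 10⁸)³ = 1.589 × 10⁻⁴
Amalthea: (2.08 × 10¹⁸) / (1.81 × 10⁸)³ = 3.508 × 10⁻⁷
Ratio (larger/smaller) = 453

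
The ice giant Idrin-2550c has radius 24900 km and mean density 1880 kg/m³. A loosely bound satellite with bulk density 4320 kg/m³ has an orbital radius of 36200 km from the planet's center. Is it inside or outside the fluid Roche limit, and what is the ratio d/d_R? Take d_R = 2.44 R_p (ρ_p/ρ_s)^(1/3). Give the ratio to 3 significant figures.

inside; d/d_R ≈ 0.786

d_R = 2.44 × (24900 km) × (1880/4320)^(1/3) = 46040 km
d/d_R = (36200) / (46040) = 0.786
Since d/d_R < 1, the body is inside the Roche limit.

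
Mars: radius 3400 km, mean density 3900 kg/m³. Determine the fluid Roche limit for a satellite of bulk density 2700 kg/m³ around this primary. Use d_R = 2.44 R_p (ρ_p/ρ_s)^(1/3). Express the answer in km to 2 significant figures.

9400 km

d_R = 2.44 × 3400 km × (3900/2700)^(1/3)
    = 9400 km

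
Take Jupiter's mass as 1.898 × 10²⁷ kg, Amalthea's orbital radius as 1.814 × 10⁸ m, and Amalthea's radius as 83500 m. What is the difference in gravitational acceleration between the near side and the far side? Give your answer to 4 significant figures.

7.088 × 10⁻³ m/s²

Δa = 4GMr/d³
   = 4 × (6.674 × 10⁻¹¹) × (1.898 × 10²⁷) × (83500) / (1.814 × 10⁸)³
   = 7.088 × 10⁻³ m/s²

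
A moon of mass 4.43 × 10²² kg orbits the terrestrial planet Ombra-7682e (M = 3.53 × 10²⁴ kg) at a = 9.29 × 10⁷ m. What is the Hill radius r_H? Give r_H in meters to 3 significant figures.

1.50 × 10⁷ m

r_H ≈ a (m/3M)^(1/3)
    = (9.29 × 10⁷) × (4.43 × 10²² / (3 × 3.53 × 10²⁴))^(1/3)
    = 1.50 × 10⁷ m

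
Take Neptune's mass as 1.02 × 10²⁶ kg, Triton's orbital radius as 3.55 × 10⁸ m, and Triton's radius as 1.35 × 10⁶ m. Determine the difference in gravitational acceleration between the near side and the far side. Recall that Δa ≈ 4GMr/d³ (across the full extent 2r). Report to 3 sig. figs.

8.22 × 10⁻⁴ m/s²

Δg = 4GMr/d³
   = 4 × (6.674 × 10⁻¹¹) × (1.02 × 10²⁶) × (1.35 × 10⁶) / (3.55 × 10⁸)³
   = 8.22 × 10⁻⁴ m/s²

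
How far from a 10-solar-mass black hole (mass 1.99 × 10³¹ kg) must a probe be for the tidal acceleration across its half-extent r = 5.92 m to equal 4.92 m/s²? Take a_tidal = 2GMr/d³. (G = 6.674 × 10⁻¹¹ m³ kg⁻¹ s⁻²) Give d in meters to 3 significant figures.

2GMr/d³ = a_tidal  ⇒  d = (2GMr / a_tidal)^(1/3)
d = (2 × 6.674×10⁻¹¹ × (1.99 × 10³¹) × (5.92) / (4.92))^(1/3)
  = 1.47 × 10⁷ m

1.47 × 10⁷ m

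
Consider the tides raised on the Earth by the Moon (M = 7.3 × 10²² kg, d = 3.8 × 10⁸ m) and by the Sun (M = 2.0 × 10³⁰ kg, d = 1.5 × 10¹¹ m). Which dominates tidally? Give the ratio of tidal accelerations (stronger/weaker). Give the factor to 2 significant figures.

The Moon, by a factor of ≈ 2.2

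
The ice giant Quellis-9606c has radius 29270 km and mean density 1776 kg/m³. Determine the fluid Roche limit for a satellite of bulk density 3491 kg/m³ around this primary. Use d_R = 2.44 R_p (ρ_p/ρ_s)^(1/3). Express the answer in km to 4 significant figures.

57010 km

d_R = 2.44 × 29270 km × (1776/3491)^(1/3)
    = 57010 km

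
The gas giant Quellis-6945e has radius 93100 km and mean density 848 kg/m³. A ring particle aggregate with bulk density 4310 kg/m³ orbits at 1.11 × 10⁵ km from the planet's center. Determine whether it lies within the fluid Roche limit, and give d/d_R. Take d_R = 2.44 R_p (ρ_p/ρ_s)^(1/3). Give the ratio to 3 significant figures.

inside; d/d_R ≈ 0.840

d_R = 2.44 × (93100 km) × (848/4310)^(1/3) = 1.321 × 10⁵ km
d/d_R = (1.11 × 10⁵) / (1.321 × 10⁵) = 0.840
Since d/d_R < 1, the body is inside the Roche limit.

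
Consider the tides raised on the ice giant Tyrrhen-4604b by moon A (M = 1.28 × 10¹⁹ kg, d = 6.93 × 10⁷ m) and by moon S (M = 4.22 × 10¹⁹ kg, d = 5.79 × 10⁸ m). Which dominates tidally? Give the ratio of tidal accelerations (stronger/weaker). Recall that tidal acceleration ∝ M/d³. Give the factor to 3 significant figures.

Moon A, by a factor of ≈ 177

Tidal stretch scales as M/d³; compute that for each body.
Moon A: (1.28 × 10¹⁹) / (6.93 × 10⁷)³ = 3.846 × 10⁻⁵
Moon S: (4.22 × 10¹⁹) / (5.79 × 10⁸)³ = 2.174 × 10⁻⁷
Ratio (larger/smaller) = 177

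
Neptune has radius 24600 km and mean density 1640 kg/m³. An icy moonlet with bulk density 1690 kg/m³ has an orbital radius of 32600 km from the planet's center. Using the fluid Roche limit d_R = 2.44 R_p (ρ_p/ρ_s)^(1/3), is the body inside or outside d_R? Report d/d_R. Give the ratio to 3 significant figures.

d_R = 2.44 × (24600 km) × (1640/1690)^(1/3) = 59430 km
d/d_R = (32600) / (59430) = 0.549
Since d/d_R < 1, the body is inside the Roche limit.

inside; d/d_R ≈ 0.549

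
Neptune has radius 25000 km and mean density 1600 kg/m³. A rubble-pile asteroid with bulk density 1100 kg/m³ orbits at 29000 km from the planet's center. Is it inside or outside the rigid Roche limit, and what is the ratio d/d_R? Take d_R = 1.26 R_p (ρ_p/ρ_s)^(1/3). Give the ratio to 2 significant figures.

d_R = 1.26 × (25000 km) × (1600/1100)^(1/3) = 35690 km
d/d_R = (29000) / (35690) = 0.81
Since d/d_R < 1, the body is inside the Roche limit.

inside; d/d_R ≈ 0.81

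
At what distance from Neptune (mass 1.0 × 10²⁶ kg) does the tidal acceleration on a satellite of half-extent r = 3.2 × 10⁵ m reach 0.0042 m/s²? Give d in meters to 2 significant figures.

1.0 × 10⁸ m

2GMr/d³ = a_tidal  ⇒  d = (2GMr / a_tidal)^(1/3)
d = (2 × 6.674×10⁻¹¹ × (1.0 × 10²⁶) × (3.2 × 10⁵) / (0.0042))^(1/3)
  = 1.0 × 10⁸ m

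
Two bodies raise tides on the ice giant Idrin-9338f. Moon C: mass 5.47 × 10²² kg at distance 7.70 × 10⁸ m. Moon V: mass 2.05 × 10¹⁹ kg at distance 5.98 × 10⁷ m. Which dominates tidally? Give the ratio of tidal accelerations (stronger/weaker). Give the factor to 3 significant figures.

Tidal acceleration ∝ M/d³, so compare M/d³ for each.
Moon C: (5.47 × 10²²) / (7.70 × 10⁸)³ = 1.198 × 10⁻⁴
Moon V: (2.05 × 10¹⁹) / (5.98 × 10⁷)³ = 9.586 × 10⁻⁵
Ratio (larger/smaller) = 1.25

Moon C, by a factor of ≈ 1.25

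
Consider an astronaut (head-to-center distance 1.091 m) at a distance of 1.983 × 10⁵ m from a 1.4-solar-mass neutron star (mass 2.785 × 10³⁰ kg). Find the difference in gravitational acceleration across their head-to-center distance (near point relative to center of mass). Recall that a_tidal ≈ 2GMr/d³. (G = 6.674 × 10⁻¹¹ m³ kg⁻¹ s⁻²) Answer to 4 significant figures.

The tidal stretch is the gradient of GM/d² times the body's extent r, hence the 1/d³ dependence.
Δa = 2GMr/d³
   = 2 × (6.674 × 10⁻¹¹) × (2.785 × 10³⁰) × (1.091) / (1.983 × 10⁵)³
   = 5.201 × 10⁴ m/s²

5.201 × 10⁴ m/s²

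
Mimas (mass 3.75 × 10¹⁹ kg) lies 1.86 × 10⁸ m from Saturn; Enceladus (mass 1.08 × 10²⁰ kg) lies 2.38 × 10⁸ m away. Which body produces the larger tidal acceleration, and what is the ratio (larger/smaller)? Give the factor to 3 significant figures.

Enceladus, by a factor of ≈ 1.37

Tidal stretch scales as M/d³; compute that for each body.
Mimas: (3.75 × 10¹⁹) / (1.86 × 10⁸)³ = 5.828 × 10⁻⁶
Enceladus: (1.08 × 10²⁰) / (2.38 × 10⁸)³ = 8.011 × 10⁻⁶
Ratio (larger/smaller) = 1.37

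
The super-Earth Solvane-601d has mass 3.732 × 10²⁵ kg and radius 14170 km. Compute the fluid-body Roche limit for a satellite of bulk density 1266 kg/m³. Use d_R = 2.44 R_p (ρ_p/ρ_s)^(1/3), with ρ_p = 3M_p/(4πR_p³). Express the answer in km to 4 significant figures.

ρ_p = 3M_p/(4πR_p³) = 3 × (3.732 × 10²⁵) / (4π × (1.417 × 10⁷ m)³) = 3131 kg/m³
d_R = 2.44 × 14170 km × (3131/1266)^(1/3)
    = 46760 km

46760 km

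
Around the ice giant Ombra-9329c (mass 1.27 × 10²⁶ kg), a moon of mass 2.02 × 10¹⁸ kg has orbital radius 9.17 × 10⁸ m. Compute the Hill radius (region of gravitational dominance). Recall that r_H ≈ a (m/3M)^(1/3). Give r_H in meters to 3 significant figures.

1.60 × 10⁶ m

r_H ≈ a (m/3M)^(1/3)
    = (9.17 × 10⁸) × (2.02 × 10¹⁸ / (3 × 1.27 × 10²⁶))^(1/3)
    = 1.60 × 10⁶ m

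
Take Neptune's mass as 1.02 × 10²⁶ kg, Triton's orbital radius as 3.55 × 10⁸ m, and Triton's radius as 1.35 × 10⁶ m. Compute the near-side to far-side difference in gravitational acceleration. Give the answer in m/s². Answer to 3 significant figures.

8.22 × 10⁻⁴ m/s²

Differencing GM/(d−r)² and GM/(d+r)² to first order in r/d gives 4GMr/d³.
Δg = 4GMr/d³
   = 4 × (6.674 × 10⁻¹¹) × (1.02 × 10²⁶) × (1.35 × 10⁶) / (3.55 × 10⁸)³
   = 8.22 × 10⁻⁴ m/s²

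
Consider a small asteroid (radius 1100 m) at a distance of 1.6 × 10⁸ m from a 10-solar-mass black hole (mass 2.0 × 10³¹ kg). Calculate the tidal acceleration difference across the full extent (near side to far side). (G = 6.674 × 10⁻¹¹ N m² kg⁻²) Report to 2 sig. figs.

1.4 m/s²

Δg = 4GMr/d³
   = 4 × (6.674 × 10⁻¹¹) × (2.0 × 10³¹) × (1100) / (1.6 × 10⁸)³
   = 1.4 m/s²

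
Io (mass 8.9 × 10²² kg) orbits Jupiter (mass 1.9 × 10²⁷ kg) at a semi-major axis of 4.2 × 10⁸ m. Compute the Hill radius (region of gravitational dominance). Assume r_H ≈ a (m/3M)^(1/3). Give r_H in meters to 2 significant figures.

r_H ≈ a (m/3M)^(1/3)
    = (4.2 × 10⁸) × (8.9 × 10²² / (3 × 1.9 × 10²⁷))^(1/3)
    = 1.0 × 10⁷ m

1.0 × 10⁷ m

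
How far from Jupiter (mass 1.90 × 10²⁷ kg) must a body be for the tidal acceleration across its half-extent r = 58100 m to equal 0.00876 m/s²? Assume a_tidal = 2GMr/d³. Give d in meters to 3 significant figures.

1.19 × 10⁸ m

2GMr/d³ = a_tidal  ⇒  d = (2GMr / a_tidal)^(1/3)
d = (2 × 6.674×10⁻¹¹ × (1.90 × 10²⁷) × (58100) / (0.00876))^(1/3)
  = 1.19 × 10⁸ m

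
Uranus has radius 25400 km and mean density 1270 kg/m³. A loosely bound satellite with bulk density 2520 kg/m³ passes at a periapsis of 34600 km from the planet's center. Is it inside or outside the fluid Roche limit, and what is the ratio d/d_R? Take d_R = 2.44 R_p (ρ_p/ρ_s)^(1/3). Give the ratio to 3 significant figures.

d_R = 2.44 × (25400 km) × (1270/2520)^(1/3) = 49320 km
d/d_R = (34600) / (49320) = 0.702
Since d/d_R < 1, the body is inside the Roche limit.

inside; d/d_R ≈ 0.702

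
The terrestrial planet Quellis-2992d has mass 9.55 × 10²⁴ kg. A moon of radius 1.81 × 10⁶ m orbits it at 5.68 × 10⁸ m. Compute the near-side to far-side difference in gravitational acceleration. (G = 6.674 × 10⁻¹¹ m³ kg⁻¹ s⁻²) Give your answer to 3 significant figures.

a_tidal = 4GMr/d³
        = 4 × (6.674 × 10⁻¹¹) × (9.55 × 10²⁴) × (1.81 × 10⁶) / (5.68 × 10⁸)³
        = 2.52 × 10⁻⁵ m/s²

2.52 × 10⁻⁵ m/s²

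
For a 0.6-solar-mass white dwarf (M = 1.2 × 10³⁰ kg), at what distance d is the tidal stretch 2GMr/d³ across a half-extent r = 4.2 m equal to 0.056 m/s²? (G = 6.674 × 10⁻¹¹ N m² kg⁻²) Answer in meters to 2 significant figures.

2GMr/d³ = a_tidal  ⇒  d = (2GMr / a_tidal)^(1/3)
d = (2 × 6.674×10⁻¹¹ × (1.2 × 10³⁰) × (4.2) / (0.056))^(1/3)
  = 2.3 × 10⁷ m

2.3 × 10⁷ m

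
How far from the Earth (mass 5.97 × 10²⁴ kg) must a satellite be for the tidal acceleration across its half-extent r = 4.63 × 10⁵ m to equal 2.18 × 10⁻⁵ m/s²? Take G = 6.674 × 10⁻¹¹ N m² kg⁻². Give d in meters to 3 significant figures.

2GMr/d³ = a_tidal  ⇒  d = (2GMr / a_tidal)^(1/3)
d = (2 × 6.674×10⁻¹¹ × (5.97 × 10²⁴) × (4.63 × 10⁵) / (2.18 × 10⁻⁵))^(1/3)
  = 2.57 × 10⁸ m

2.57 × 10⁸ m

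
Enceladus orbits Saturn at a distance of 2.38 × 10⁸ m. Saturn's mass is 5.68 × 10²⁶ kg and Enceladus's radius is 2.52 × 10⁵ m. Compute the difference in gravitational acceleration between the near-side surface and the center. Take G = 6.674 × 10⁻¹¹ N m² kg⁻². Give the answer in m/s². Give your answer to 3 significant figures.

a_tidal = 2GMr/d³
        = 2 × (6.674 × 10⁻¹¹) × (5.68 × 10²⁶) × (2.52 × 10⁵) / (2.38 × 10⁸)³
        = 1.42 × 10⁻³ m/s²

1.42 × 10⁻³ m/s²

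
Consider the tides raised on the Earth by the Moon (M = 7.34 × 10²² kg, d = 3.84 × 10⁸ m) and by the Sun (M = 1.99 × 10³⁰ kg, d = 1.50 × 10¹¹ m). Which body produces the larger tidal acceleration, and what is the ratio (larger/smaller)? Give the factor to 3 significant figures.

Tidal stretch scales as M/d³; compute that for each body.
The Moon: (7.34 × 10²²) / (3.84 × 10⁸)³ = 1.296 × 10⁻³
The Sun: (1.99 × 10³⁰) / (1.50 × 10¹¹)³ = 5.896 × 10⁻⁴
Ratio (larger/smaller) = 2.20

The Moon, by a factor of ≈ 2.20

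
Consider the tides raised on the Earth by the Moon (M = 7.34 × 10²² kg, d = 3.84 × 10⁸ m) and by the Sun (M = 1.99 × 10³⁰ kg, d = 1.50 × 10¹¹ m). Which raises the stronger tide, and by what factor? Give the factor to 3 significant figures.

Tidal acceleration ∝ M/d³, so compare M/d³ for each.
The Moon: (7.34 × 10²²) / (3.84 × 10⁸)³ = 1.296 × 10⁻³
The Sun: (1.99 × 10³⁰) / (1.50 × 10¹¹)³ = 5.896 × 10⁻⁴
Ratio (larger/smaller) = 2.20

The Moon, by a factor of ≈ 2.20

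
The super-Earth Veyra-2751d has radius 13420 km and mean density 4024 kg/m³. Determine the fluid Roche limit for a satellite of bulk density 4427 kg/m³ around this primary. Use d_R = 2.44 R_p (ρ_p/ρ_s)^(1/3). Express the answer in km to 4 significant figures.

31720 km

d_R = 2.44 × 13420 km × (4024/4427)^(1/3)
    = 31720 km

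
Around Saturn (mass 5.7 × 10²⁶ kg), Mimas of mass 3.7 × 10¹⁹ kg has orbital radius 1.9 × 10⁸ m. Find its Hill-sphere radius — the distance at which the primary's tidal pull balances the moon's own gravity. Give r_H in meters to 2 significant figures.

r_H ≈ a (m/3M)^(1/3)
    = (1.9 × 10⁸) × (3.7 × 10¹⁹ / (3 × 5.7 × 10²⁶))^(1/3)
    = 5.3 × 10⁵ m

5.3 × 10⁵ m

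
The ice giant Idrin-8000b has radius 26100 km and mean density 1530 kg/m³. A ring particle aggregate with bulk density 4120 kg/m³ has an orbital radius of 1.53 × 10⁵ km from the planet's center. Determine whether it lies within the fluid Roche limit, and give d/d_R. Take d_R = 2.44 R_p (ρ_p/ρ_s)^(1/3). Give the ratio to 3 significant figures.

outside; d/d_R ≈ 3.34

d_R = 2.44 × (26100 km) × (1530/4120)^(1/3) = 45780 km
d/d_R = (1.53 × 10⁵) / (45780) = 3.34
Since d/d_R > 1, the body is outside the Roche limit.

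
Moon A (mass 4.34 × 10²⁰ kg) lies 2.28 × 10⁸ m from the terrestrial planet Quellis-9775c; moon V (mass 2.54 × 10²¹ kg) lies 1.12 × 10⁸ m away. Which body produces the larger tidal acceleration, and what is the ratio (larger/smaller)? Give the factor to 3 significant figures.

The tide-raising term goes as M/d³ (the gradient of a 1/d² field).
Moon A: (4.34 × 10²⁰) / (2.28 × 10⁸)³ = 3.662 × 10⁻⁵
Moon V: (2.54 × 10²¹) / (1.12 × 10⁸)³ = 1.808 × 10⁻³
Ratio (larger/smaller) = 49.4

Moon V, by a factor of ≈ 49.4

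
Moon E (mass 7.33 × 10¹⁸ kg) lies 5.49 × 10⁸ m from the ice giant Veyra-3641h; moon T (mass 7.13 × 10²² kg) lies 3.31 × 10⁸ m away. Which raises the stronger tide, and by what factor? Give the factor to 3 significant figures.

Moon T, by a factor of ≈ 44400

The tide-raising term goes as M/d³ (the gradient of a 1/d² field).
Moon E: (7.33 × 10¹⁸) / (5.49 × 10⁸)³ = 4.430 × 10⁻⁸
Moon T: (7.13 × 10²²) / (3.31 × 10⁸)³ = 1.966 × 10⁻³
Ratio (larger/smaller) = 44400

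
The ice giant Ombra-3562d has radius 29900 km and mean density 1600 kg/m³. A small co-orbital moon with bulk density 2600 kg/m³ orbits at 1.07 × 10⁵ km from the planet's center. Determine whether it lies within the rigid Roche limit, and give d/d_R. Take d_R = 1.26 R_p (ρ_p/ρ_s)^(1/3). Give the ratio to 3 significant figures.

d_R = 1.26 × (29900 km) × (1600/2600)^(1/3) = 32040 km
d/d_R = (1.07 × 10⁵) / (32040) = 3.34
Since d/d_R > 1, the body is outside the Roche limit.

outside; d/d_R ≈ 3.34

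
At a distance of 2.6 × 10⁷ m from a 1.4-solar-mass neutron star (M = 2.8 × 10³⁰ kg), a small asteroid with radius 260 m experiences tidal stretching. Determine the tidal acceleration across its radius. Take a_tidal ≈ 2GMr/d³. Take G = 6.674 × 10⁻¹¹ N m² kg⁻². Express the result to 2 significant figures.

5.5 m/s²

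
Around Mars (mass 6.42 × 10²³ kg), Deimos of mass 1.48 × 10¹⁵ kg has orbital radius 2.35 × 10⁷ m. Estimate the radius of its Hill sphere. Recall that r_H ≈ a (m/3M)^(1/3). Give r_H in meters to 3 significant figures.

2.15 × 10⁴ m

r_H ≈ a (m/3M)^(1/3)
    = (2.35 × 10⁷) × (1.48 × 10¹⁵ / (3 × 6.42 × 10²³))^(1/3)
    = 2.15 × 10⁴ m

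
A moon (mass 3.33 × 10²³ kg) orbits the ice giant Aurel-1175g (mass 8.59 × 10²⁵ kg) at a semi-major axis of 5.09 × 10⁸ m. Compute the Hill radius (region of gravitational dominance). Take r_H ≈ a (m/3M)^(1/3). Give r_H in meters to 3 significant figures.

5.54 × 10⁷ m

r_H ≈ a (m/3M)^(1/3)
    = (5.09 × 10⁸) × (3.33 × 10²³ / (3 × 8.59 × 10²⁵))^(1/3)
    = 5.54 × 10⁷ m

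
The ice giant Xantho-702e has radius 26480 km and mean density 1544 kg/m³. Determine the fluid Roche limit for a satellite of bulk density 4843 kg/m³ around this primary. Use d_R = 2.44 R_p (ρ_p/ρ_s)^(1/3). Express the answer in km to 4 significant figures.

d_R = 2.44 × 26480 km × (1544/4843)^(1/3)
    = 44140 km

44140 km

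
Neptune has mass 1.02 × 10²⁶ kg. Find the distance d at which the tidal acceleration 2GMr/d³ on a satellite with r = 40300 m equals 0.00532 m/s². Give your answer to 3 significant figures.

4.69 × 10⁷ m

2GMr/d³ = a_tidal  ⇒  d = (2GMr / a_tidal)^(1/3)
d = (2 × 6.674×10⁻¹¹ × (1.02 × 10²⁶) × (40300) / (0.00532))^(1/3)
  = 4.69 × 10⁷ m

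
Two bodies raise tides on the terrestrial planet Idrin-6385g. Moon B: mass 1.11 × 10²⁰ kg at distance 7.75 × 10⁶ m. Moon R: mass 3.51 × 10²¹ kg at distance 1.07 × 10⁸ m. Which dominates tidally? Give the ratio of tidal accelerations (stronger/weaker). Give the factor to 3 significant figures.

The tide-raising term goes as M/d³ (the gradient of a 1/d² field).
Moon B: (1.11 × 10²⁰) / (7.75 × 10⁶)³ = 2.385 × 10⁻¹
Moon R: (3.51 × 10²¹) / (1.07 × 10⁸)³ = 2.865 × 10⁻³
Ratio (larger/smaller) = 83.2

Moon B, by a factor of ≈ 83.2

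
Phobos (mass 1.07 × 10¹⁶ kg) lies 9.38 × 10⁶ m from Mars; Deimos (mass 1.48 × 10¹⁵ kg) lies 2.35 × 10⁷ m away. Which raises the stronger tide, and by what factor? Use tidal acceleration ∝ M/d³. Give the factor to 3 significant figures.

Tidal acceleration ∝ M/d³, so compare M/d³ for each.
Phobos: (1.07 × 10¹⁶) / (9.38 × 10⁶)³ = 1.297 × 10⁻⁵
Deimos: (1.48 × 10¹⁵) / (2.35 × 10⁷)³ = 1.140 × 10⁻⁷
Ratio (larger/smaller) = 114

Phobos, by a factor of ≈ 114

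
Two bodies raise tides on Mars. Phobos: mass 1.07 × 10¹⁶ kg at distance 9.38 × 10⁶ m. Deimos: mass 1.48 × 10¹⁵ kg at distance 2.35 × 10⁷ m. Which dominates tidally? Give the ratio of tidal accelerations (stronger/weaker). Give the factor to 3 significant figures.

Phobos, by a factor of ≈ 114

Tidal acceleration ∝ M/d³, so compare M/d³ for each.
Phobos: (1.07 × 10¹⁶) / (9.38 × 10⁶)³ = 1.297 × 10⁻⁵
Deimos: (1.48 × 10¹⁵) / (2.35 × 10⁷)³ = 1.140 × 10⁻⁷
Ratio (larger/smaller) = 114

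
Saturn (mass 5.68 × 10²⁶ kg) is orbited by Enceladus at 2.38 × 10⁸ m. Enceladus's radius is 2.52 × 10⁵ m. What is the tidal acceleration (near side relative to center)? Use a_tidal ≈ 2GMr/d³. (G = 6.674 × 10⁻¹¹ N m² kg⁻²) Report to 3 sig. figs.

Since r ≪ d, expand the inverse-square field across one radius to get the leading 2GMr/d³ term.
a_tidal = 2GMr/d³
        = 2 × (6.674 × 10⁻¹¹) × (5.68 × 10²⁶) × (2.52 × 10⁵) / (2.38 × 10⁸)³
        = 1.42 × 10⁻³ m/s²

1.42 × 10⁻³ m/s²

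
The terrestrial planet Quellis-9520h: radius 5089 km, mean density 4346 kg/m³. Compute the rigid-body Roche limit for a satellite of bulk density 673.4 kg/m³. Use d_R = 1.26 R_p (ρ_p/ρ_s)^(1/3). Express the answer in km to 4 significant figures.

11940 km

d_R = 1.26 × 5089 km × (4346/673.4)^(1/3)
    = 11940 km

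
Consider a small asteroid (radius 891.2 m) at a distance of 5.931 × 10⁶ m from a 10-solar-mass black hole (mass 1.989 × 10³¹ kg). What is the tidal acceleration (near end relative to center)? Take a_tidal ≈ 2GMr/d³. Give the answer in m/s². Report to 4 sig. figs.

1.134 × 10⁴ m/s²

Δg = 2GMr/d³
   = 2 × (6.674 × 10⁻¹¹) × (1.989 × 10³¹) × (891.2) / (5.931 × 10⁶)³
   = 1.134 × 10⁴ m/s²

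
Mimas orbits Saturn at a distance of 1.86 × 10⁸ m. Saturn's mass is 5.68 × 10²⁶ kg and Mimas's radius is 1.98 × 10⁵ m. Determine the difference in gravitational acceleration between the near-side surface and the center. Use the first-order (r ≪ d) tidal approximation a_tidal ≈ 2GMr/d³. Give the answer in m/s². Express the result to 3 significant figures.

2.33 × 10⁻³ m/s²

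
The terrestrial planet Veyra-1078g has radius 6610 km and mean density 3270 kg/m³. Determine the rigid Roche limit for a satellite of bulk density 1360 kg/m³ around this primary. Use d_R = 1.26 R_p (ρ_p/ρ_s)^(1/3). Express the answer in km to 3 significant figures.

d_R = 1.26 × 6610 km × (3270/1360)^(1/3)
    = 11200 km

11200 km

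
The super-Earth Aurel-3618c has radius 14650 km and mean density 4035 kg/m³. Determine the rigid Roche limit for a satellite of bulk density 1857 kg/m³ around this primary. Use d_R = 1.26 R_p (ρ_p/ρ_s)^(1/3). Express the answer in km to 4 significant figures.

23910 km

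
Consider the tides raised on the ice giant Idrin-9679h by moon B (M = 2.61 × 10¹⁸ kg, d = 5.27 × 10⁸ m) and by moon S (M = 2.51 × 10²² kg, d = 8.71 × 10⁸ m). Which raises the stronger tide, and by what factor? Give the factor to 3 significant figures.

The tide-raising term goes as M/d³ (the gradient of a 1/d² field).
Moon B: (2.61 × 10¹⁸) / (5.27 × 10⁸)³ = 1.783 × 10⁻⁸
Moon S: (2.51 × 10²²) / (8.71 × 10⁸)³ = 3.799 × 10⁻⁵
Ratio (larger/smaller) = 2130

Moon S, by a factor of ≈ 2130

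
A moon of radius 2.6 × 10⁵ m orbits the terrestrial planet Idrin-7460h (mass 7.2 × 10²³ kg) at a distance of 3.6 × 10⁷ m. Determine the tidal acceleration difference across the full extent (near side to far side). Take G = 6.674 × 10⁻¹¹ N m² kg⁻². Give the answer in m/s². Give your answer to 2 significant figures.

Δa = 4GMr/d³
   = 4 × (6.674 × 10⁻¹¹) × (7.2 × 10²³) × (2.6 × 10⁵) / (3.6 × 10⁷)³
   = 1.1 × 10⁻³ m/s²

1.1 × 10⁻³ m/s²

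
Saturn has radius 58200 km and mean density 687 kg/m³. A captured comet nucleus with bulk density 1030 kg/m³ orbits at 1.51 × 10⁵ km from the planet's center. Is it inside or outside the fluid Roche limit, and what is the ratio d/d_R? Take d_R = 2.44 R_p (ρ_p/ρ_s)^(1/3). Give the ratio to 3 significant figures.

outside; d/d_R ≈ 1.22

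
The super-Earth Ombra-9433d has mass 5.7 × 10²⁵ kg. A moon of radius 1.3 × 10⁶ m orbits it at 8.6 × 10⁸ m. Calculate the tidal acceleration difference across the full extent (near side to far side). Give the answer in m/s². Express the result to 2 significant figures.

3.1 × 10⁻⁵ m/s²

a_tidal = 4GMr/d³
        = 4 × (6.674 × 10⁻¹¹) × (5.7 × 10²⁵) × (1.3 × 10⁶) / (8.6 × 10⁸)³
        = 3.1 × 10⁻⁵ m/s²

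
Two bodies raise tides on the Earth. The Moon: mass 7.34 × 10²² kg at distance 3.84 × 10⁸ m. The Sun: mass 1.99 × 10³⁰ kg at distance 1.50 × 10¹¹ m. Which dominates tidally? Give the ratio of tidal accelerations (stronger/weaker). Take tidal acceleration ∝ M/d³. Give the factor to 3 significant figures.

The Moon, by a factor of ≈ 2.20

The tide-raising term goes as M/d³ (the gradient of a 1/d² field).
The Moon: (7.34 × 10²²) / (3.84 × 10⁸)³ = 1.296 × 10⁻³
The Sun: (1.99 × 10³⁰) / (1.50 × 10¹¹)³ = 5.896 × 10⁻⁴
Ratio (larger/smaller) = 2.20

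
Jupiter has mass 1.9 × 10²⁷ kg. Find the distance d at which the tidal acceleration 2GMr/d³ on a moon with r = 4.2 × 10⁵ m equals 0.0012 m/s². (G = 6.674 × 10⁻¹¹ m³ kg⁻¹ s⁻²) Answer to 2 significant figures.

2GMr/d³ = a_tidal  ⇒  d = (2GMr / a_tidal)^(1/3)
d = (2 × 6.674×10⁻¹¹ × (1.9 × 10²⁷) × (4.2 × 10⁵) / (0.0012))^(1/3)
  = 4.5 × 10⁸ m

4.5 × 10⁸ m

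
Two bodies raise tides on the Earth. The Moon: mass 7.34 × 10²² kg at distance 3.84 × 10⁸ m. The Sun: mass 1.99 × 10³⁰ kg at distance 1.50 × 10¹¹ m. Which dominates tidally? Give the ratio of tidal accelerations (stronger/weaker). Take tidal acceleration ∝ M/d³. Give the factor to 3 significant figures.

The tide-raising term goes as M/d³ (the gradient of a 1/d² field).
The Moon: (7.34 × 10²²) / (3.84 × 10⁸)³ = 1.296 × 10⁻³
The Sun: (1.99 × 10³⁰) / (1.50 × 10¹¹)³ = 5.896 × 10⁻⁴
Ratio (larger/smaller) = 2.20

The Moon, by a factor of ≈ 2.20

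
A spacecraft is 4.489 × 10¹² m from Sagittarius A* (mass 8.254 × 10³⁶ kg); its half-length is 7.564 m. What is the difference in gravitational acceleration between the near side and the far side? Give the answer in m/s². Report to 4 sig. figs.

The field gradient is 2GM/d³; across the full diameter 2r the difference is 4GMr/d³.
Δg = 4GMr/d³
   = 4 × (6.674 × 10⁻¹¹) × (8.254 × 10³⁶) × (7.564) / (4.489 × 10¹²)³
   = 1.843 × 10⁻¹⁰ m/s²

1.843 × 10⁻¹⁰ m/s²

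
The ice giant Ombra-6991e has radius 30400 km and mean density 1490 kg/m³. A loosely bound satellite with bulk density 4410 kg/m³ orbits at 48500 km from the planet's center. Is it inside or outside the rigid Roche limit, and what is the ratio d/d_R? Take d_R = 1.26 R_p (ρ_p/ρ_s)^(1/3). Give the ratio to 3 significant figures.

d_R = 1.26 × (30400 km) × (1490/4410)^(1/3) = 26680 km
d/d_R = (48500) / (26680) = 1.82
Since d/d_R > 1, the body is outside the Roche limit.

outside; d/d_R ≈ 1.82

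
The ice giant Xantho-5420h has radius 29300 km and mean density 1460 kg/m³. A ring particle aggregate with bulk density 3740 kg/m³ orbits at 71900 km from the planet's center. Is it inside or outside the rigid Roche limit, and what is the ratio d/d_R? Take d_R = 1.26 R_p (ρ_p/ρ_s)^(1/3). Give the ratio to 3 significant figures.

d_R = 1.26 × (29300 km) × (1460/3740)^(1/3) = 26980 km
d/d_R = (71900) / (26980) = 2.66
Since d/d_R > 1, the body is outside the Roche limit.

outside; d/d_R ≈ 2.66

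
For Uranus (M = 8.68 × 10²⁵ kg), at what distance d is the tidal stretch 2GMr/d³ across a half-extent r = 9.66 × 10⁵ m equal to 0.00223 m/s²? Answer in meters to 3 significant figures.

1.71 × 10⁸ m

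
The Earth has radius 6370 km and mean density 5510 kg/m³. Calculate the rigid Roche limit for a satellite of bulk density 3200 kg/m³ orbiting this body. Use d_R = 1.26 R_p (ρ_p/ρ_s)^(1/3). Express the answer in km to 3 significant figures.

9620 km

d_R = 1.26 × 6370 km × (5510/3200)^(1/3)
    = 9620 km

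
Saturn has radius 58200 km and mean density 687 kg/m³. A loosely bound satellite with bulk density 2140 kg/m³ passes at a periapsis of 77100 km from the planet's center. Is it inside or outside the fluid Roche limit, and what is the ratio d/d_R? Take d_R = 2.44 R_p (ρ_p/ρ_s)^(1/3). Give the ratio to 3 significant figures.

inside; d/d_R ≈ 0.793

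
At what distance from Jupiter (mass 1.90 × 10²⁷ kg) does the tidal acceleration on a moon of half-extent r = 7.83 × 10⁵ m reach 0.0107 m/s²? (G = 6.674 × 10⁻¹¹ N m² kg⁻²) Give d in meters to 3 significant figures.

2GMr/d³ = a_tidal  ⇒  d = (2GMr / a_tidal)^(1/3)
d = (2 × 6.674×10⁻¹¹ × (1.90 × 10²⁷) × (7.83 × 10⁵) / (0.0107))^(1/3)
  = 2.65 × 10⁸ m

2.65 × 10⁸ m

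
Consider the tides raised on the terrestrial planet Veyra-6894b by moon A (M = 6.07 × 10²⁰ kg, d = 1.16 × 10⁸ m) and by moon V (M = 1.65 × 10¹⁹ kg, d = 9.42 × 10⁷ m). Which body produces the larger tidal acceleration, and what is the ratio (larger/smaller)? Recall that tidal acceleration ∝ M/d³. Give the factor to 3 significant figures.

Tidal stretch scales as M/d³; compute that for each body.
Moon A: (6.07 × 10²⁰) / (1.16 × 10⁸)³ = 3.889 × 10⁻⁴
Moon V: (1.65 × 10¹⁹) / (9.42 × 10⁷)³ = 1.974 × 10⁻⁵
Ratio (larger/smaller) = 19.7

Moon A, by a factor of ≈ 19.7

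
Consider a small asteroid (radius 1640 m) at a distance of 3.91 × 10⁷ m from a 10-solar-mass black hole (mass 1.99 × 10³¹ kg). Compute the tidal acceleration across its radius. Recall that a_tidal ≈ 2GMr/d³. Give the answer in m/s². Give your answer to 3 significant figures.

7.29 × 10¹ m/s²

a_tidal = 2GMr/d³
        = 2 × (6.674 × 10⁻¹¹) × (1.99 × 10³¹) × (1640) / (3.91 × 10⁷)³
        = 7.29 × 10¹ m/s²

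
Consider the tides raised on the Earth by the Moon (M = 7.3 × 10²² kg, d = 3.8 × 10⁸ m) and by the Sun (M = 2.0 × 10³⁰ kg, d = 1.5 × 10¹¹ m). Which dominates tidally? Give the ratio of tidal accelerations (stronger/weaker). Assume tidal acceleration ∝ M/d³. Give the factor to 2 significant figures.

Tidal acceleration ∝ M/d³, so compare M/d³ for each.
The Moon: (7.3 × 10²²) / (3.8 × 10⁸)³ = 1.330 × 10⁻³
The Sun: (2.0 × 10³⁰) / (1.5 × 10¹¹)³ = 5.926 × 10⁻⁴
Ratio (larger/smaller) = 2.2

The Moon, by a factor of ≈ 2.2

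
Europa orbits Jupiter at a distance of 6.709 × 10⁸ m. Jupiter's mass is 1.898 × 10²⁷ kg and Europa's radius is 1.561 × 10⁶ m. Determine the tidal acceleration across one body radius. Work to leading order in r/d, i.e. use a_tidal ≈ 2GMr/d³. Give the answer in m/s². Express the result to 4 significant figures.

1.310 × 10⁻³ m/s²

a_tidal = 2GMr/d³
        = 2 × (6.674 × 10⁻¹¹) × (1.898 × 10²⁷) × (1.561 × 10⁶) / (6.709 × 10⁸)³
        = 1.310 × 10⁻³ m/s²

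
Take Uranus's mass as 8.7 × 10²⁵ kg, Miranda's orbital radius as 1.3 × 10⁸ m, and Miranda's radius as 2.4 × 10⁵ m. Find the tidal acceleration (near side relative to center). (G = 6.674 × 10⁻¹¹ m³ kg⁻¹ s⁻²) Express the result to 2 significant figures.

1.3 × 10⁻³ m/s²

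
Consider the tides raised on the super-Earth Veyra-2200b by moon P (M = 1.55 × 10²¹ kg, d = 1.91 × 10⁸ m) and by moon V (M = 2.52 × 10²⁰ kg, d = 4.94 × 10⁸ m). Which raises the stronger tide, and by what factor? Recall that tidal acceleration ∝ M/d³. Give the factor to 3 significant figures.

Tidal acceleration ∝ M/d³, so compare M/d³ for each.
Moon P: (1.55 × 10²¹) / (1.91 × 10⁸)³ = 2.224 × 10⁻⁴
Moon V: (2.52 × 10²⁰) / (4.94 × 10⁸)³ = 2.090 × 10⁻⁶
Ratio (larger/smaller) = 106

Moon P, by a factor of ≈ 106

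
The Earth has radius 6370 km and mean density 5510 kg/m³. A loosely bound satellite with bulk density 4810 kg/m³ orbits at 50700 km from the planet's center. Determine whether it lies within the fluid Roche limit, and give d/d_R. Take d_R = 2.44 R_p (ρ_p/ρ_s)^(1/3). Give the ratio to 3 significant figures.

outside; d/d_R ≈ 3.12

d_R = 2.44 × (6370 km) × (5510/4810)^(1/3) = 16260 km
d/d_R = (50700) / (16260) = 3.12
Since d/d_R > 1, the body is outside the Roche limit.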